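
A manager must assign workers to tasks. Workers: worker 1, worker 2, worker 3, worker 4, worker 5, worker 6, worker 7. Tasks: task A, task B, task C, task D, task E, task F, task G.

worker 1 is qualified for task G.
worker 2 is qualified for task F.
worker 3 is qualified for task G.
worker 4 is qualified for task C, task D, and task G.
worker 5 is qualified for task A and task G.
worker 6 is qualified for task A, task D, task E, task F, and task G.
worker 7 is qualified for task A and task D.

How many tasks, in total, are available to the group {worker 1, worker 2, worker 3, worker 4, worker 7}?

5

The union of neighbours of {worker 1, worker 2, worker 3, worker 4, worker 7} is {task A, task C, task D, task F, task G}, which has 5 elements.
Since |N(S)| = 5 ≥ |S| = 5, Hall's condition holds for this subset.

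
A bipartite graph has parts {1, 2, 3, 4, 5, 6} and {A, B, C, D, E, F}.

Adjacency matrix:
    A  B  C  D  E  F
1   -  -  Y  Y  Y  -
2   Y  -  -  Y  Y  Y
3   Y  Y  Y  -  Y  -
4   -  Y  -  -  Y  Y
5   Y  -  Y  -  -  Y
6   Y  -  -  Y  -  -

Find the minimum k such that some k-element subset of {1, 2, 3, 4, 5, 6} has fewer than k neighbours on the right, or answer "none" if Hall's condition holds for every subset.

A matching saturating every left vertex exists, for instance 1→C, 2→E, 3→B, 4→F, 5→A, 6→D.
By Hall's marriage theorem, this means |N(S)| ≥ |S| for every subset S, so no violating subset exists.

none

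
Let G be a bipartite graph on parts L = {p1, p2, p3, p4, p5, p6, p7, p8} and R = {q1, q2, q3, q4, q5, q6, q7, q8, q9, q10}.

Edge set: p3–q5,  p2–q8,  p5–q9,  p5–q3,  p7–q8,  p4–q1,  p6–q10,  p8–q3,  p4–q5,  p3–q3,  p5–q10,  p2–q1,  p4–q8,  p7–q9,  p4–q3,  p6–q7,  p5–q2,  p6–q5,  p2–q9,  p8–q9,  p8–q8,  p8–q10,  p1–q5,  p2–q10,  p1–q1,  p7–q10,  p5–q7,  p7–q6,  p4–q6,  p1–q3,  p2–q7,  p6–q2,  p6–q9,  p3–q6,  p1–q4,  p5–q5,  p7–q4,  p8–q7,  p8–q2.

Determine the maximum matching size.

8

A valid assignment of size 8: p1-q4, p2-q7, p3-q5, p4-q1, p5-q3, p6-q2, p7-q6, p8-q9.
This saturates every left vertex, so 8 is the maximum.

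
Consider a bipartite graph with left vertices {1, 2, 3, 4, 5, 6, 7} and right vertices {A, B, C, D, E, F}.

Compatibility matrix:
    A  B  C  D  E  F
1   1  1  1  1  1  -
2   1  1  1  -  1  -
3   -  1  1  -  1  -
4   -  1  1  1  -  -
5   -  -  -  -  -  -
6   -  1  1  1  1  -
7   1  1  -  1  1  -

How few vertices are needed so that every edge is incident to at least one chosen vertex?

5

{A, B, C, D, E} is a vertex cover of size 5: every edge has an endpoint in this set.
No smaller cover exists because 1–D, 2–A, 3–E, 4–C, 6–B is a matching of size 5, and a cover must include an endpoint of each of these disjoint edges (König's theorem).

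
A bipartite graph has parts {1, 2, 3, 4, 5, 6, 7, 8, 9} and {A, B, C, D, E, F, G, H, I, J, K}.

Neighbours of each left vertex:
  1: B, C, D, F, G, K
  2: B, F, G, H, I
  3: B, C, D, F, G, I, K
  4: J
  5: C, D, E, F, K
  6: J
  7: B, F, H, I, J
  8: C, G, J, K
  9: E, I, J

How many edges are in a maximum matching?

One maximum matching: 1–G, 2–H, 3–F, 4–J, 5–K, 7–B, 8–C, 9–E.
The set {4, 6} has only 1 neighbour ({J}), so by Hall's theorem at most 8 of the 9 left vertices can be matched.

8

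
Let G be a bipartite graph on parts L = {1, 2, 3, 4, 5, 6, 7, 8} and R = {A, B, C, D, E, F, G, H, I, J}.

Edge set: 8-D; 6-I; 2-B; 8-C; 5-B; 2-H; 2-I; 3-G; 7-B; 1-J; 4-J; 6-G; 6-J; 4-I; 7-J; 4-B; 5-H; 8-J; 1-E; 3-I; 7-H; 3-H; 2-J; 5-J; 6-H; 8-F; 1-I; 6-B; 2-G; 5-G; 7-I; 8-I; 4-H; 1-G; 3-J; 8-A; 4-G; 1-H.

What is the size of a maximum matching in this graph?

A valid assignment of size 7: 1→E, 2→I, 3→H, 4→G, 5→B, 6→J, 8→A.
The set {2, 3, 4, 5, 6, 7} has only 5 neighbours ({B, G, H, I, J}), so by Hall's theorem at most 7 of the 8 left vertices can be matched.

7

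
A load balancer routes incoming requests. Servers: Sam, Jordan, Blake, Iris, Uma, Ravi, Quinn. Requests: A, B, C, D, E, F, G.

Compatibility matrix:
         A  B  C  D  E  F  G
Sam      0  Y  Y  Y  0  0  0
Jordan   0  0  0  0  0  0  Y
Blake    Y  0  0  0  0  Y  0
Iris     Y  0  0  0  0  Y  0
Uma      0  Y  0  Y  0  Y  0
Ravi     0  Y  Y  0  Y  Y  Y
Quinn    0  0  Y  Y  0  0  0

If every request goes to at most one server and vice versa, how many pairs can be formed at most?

7

One maximum matching: Sam→B, Jordan→G, Blake→A, Iris→F, Uma→D, Ravi→E, Quinn→C.
This saturates every server, so 7 is the maximum.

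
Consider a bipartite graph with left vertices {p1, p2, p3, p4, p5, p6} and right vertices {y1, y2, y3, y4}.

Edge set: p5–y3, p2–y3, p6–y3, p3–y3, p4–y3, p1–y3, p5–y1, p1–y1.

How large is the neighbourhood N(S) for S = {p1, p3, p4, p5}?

The union of neighbours of {p1, p3, p4, p5} is {y1, y3}, which has 2 elements.
Since |N(S)| = 2 < |S| = 4, Hall's condition fails for this subset.

2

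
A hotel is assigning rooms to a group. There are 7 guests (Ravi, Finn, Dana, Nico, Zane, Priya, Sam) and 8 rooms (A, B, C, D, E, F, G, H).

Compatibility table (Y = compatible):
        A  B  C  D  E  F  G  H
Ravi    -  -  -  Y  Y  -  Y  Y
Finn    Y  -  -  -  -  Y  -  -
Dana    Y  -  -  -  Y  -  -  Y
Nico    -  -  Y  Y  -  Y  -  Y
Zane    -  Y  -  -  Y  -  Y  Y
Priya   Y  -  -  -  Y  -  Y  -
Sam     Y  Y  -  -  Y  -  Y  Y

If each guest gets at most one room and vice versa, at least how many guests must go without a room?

For example, pair Ravi–D, Finn–A, Dana–H, Nico–F, Zane–B, Priya–E, Sam–G.
All 7 guests are matched, so no larger matching exists.
That matches 7 of the 7, leaving 0 unmatched; no matching can do better.

0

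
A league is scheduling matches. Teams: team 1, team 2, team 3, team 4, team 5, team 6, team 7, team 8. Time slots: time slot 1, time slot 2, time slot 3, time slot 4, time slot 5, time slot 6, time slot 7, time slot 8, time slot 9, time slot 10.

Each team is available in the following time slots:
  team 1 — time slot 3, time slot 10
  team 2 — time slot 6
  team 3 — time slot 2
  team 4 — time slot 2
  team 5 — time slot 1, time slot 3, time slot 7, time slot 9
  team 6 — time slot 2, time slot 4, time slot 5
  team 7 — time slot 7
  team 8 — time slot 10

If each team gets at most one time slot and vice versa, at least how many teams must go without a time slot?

1

One maximum matching: team 1-time slot 3, team 2-time slot 6, team 3-time slot 2, team 5-time slot 9, team 6-time slot 4, team 7-time slot 7, team 8-time slot 10.
The set {team 3, team 4} has only 1 neighbour ({time slot 2}), so by Hall's theorem at most 7 of the 8 teams can be matched.
That matches 7 of the 8, leaving 1 unmatched; no matching can do better.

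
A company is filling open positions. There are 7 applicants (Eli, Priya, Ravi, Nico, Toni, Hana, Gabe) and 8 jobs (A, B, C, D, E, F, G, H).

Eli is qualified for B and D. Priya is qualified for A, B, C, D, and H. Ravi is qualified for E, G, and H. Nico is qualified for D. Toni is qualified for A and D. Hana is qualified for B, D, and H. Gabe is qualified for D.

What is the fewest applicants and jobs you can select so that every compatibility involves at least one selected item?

A maximum matching has 6 edges (e.g. Eli–B, Priya–C, Ravi–E, Nico–D, Toni–A, Hana–H).
By König's theorem the minimum vertex cover has the same size. One such cover is {Eli, Priya, Ravi, Toni, Hana, D}.

6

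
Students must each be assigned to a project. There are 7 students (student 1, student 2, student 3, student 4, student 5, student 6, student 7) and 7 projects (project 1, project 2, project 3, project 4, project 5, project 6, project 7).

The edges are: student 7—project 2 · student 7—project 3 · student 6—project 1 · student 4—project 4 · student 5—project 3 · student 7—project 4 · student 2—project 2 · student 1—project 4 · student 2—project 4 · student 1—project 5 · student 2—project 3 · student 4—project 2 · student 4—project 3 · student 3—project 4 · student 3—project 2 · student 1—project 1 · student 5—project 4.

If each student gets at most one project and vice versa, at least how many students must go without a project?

For example, pair student 1→project 5, student 2→project 3, student 3→project 2, student 4→project 4, student 6→project 1.
The set {student 2, student 3, student 4, student 5, student 7} has only 3 neighbours ({project 2, project 3, project 4}), so by Hall's theorem at most 5 of the 7 students can be matched.
That matches 5 of the 7, leaving 2 unmatched; no matching can do better.

2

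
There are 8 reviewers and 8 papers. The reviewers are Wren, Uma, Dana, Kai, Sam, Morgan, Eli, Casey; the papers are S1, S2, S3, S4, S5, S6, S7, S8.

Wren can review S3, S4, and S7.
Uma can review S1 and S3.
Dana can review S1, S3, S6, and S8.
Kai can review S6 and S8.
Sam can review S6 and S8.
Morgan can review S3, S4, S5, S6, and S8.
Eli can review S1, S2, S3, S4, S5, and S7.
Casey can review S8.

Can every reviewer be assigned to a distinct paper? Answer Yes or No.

The set {Kai, Sam, Casey} has only 2 neighbours ({S6, S8}), so by Hall's theorem at most 7 of the 8 reviewers can be matched.
Hence no matching covers every reviewer.

No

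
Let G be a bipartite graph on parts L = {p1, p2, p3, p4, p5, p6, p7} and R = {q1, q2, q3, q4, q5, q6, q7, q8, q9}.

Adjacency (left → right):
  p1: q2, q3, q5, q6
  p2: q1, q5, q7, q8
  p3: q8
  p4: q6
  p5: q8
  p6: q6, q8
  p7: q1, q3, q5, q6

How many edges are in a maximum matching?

For example, pair p1-q2, p2-q7, p3-q8, p4-q6, p7-q5.
The set {p3, p4, p5, p6} has only 2 neighbours ({q6, q8}), so by Hall's theorem at most 5 of the 7 left vertices can be matched.

5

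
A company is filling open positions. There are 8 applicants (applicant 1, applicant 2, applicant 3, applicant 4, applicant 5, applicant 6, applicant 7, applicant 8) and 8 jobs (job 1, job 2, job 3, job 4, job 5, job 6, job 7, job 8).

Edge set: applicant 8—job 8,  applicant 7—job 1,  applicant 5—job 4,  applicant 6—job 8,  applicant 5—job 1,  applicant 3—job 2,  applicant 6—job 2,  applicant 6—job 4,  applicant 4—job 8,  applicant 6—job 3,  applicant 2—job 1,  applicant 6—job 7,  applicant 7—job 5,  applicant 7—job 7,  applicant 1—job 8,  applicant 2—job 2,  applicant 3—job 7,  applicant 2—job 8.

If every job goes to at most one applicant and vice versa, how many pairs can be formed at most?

6

A valid assignment of size 6: applicant 1→job 8, applicant 2→job 2, applicant 3→job 7, applicant 5→job 4, applicant 6→job 3, applicant 7→job 1.
The set {applicant 1, applicant 4, applicant 8} has only 1 neighbour ({job 8}), so by Hall's theorem at most 6 of the 8 applicants can be matched.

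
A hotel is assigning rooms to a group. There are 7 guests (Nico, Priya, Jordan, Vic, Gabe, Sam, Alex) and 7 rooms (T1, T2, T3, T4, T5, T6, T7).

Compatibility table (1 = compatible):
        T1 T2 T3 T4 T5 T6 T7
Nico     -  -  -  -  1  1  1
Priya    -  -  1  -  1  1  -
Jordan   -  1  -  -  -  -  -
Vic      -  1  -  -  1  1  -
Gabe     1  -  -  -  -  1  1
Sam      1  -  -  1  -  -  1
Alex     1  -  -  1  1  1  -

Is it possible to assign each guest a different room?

Yes

For example, pair Nico–T7, Priya–T3, Jordan–T2, Vic–T6, Gabe–T1, Sam–T4, Alex–T5.
All 7 guests are covered.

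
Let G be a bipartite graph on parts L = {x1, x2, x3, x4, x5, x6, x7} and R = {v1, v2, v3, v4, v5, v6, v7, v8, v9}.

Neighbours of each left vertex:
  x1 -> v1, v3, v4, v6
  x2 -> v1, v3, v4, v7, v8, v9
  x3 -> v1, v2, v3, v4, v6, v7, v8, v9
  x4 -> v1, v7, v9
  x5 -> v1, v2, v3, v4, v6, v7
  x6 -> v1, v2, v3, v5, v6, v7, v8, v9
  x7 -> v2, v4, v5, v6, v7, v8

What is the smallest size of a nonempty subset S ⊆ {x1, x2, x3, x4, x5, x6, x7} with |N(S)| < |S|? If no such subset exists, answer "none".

none

A matching saturating every left vertex exists, for instance x1→v1, x2→v4, x3→v6, x4→v7, x5→v2, x6→v3, x7→v8.
By Hall's marriage theorem, this means |N(S)| ≥ |S| for every subset S, so no violating subset exists.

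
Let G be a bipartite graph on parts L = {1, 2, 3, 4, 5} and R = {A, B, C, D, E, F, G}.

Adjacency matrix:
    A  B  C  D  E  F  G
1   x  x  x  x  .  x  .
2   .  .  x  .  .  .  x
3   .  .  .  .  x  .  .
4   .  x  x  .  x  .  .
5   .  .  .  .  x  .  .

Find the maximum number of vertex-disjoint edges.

A valid assignment of size 4: 1→A, 2→C, 3→E, 4→B.
The set {3, 5} has only 1 neighbour ({E}), so by Hall's theorem at most 4 of the 5 left vertices can be matched.

4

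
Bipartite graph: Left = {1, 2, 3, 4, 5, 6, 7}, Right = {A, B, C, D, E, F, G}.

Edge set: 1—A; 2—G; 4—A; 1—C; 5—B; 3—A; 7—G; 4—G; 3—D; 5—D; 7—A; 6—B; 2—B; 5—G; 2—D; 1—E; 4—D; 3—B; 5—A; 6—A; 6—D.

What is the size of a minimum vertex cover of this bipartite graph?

{1, A, B, D, G} is a vertex cover of size 5: every edge has an endpoint in this set.
No smaller cover exists because 1–E, 2–G, 3–A, 4–D, 5–B is a matching of size 5, and a cover must include an endpoint of each of these disjoint edges (König's theorem).

5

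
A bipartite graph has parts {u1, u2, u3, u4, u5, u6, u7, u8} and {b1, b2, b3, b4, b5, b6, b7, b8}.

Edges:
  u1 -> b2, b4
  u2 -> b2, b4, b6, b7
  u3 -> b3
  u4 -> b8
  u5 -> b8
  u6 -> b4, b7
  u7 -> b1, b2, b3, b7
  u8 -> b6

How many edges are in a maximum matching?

7

For example, pair u1-b2, u2-b4, u3-b3, u4-b8, u6-b7, u7-b1, u8-b6.
The set {u4, u5} has only 1 neighbour ({b8}), so by Hall's theorem at most 7 of the 8 left vertices can be matched.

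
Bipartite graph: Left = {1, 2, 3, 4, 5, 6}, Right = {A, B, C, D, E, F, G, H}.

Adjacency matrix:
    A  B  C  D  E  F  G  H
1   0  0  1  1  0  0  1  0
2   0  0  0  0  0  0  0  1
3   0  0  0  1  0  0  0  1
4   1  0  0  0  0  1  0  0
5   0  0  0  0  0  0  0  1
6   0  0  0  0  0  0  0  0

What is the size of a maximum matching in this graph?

One maximum matching: 1–G, 2–H, 3–D, 4–F.
The set {2, 5, 6} has only 1 neighbour ({H}), so by Hall's theorem at most 4 of the 6 left vertices can be matched.

4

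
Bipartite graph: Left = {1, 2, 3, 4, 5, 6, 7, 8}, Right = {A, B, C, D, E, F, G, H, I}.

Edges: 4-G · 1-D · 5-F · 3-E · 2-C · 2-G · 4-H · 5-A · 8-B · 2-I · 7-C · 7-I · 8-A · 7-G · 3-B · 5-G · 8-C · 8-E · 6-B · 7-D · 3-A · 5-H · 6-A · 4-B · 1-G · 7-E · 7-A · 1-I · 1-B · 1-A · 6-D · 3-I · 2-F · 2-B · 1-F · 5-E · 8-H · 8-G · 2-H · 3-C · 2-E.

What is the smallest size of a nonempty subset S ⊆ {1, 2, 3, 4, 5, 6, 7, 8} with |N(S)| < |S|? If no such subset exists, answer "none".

A matching saturating every left vertex exists, for instance 1→I, 2→F, 3→B, 4→H, 5→E, 6→D, 7→A, 8→G.
By Hall's marriage theorem, this means |N(S)| ≥ |S| for every subset S, so no violating subset exists.

none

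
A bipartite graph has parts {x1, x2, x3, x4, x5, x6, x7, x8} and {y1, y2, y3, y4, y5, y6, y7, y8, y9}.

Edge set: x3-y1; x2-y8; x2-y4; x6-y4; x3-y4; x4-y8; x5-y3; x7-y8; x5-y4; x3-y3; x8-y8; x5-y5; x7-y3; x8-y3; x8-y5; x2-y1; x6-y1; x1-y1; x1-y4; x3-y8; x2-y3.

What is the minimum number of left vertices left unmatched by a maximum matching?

A valid assignment of size 5: x1→y4, x2→y1, x3→y3, x4→y8, x5→y5.
The set {x1, x2, x3, x4, x5, x6, x7, x8} has only 5 neighbours ({y1, y3, y4, y5, y8}), so by Hall's theorem at most 5 of the 8 left vertices can be matched.
That matches 5 of the 8, leaving 3 unmatched; no matching can do better.

3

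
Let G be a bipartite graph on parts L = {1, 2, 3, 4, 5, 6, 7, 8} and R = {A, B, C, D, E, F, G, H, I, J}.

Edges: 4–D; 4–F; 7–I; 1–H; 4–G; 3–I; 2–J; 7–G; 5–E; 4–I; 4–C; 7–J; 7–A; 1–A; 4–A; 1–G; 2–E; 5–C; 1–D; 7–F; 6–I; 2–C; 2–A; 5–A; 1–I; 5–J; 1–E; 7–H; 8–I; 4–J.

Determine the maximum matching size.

One maximum matching: 1–A, 2–E, 3–I, 4–G, 5–C, 7–J.
The set {3, 6, 8} has only 1 neighbour ({I}), so by Hall's theorem at most 6 of the 8 left vertices can be matched.

6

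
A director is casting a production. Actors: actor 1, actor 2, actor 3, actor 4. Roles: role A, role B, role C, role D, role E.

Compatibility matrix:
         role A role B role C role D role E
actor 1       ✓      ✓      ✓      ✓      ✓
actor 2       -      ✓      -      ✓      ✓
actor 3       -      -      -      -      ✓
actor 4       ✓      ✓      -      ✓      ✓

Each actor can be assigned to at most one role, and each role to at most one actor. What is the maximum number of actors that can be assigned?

4

One maximum matching: actor 1→role C, actor 2→role D, actor 3→role E, actor 4→role B.
This saturates every actor, so 4 is the maximum.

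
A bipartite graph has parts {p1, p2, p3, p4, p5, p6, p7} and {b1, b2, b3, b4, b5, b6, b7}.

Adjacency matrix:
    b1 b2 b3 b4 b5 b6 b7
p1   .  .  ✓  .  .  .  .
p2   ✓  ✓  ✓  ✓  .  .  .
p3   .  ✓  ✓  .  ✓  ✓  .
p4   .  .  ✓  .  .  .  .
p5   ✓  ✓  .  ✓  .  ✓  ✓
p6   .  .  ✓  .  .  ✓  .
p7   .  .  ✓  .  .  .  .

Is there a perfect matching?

The set {p1, p4, p7} has only 1 neighbour ({b3}), so by Hall's theorem at most 5 of the 7 left vertices can be matched.
Hence no matching covers every left vertex.

No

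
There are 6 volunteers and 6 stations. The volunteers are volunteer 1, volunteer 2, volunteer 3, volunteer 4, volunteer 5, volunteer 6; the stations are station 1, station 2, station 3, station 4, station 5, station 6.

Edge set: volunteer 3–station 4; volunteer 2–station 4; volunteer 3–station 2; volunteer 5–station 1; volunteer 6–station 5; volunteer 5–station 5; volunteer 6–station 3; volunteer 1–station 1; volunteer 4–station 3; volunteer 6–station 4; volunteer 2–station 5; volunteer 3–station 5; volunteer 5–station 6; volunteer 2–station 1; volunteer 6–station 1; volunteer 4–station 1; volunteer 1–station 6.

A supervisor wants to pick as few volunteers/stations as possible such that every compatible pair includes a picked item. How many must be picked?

6

{volunteer 1, volunteer 2, volunteer 3, volunteer 4, volunteer 5, volunteer 6} is a vertex cover of size 6: every edge has an endpoint in this set.
No smaller cover exists because volunteer 1–station 6, volunteer 2–station 4, volunteer 3–station 2, volunteer 4–station 3, volunteer 5–station 5, volunteer 6–station 1 is a matching of size 6, and a cover must include an endpoint of each of these disjoint edges (König's theorem).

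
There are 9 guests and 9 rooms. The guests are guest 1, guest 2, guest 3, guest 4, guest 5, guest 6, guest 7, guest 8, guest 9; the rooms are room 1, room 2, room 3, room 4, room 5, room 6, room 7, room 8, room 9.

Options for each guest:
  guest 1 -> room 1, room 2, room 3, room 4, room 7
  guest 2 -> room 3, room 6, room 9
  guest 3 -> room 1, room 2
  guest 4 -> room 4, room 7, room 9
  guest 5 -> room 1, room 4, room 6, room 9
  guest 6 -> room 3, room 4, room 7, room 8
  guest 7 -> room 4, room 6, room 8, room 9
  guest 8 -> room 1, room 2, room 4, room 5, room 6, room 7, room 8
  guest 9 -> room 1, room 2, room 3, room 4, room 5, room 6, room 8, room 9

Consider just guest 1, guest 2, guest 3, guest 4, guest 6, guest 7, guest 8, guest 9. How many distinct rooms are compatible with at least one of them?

The union of neighbours of {guest 1, guest 2, guest 3, guest 4, guest 6, guest 7, guest 8, guest 9} is {room 1, room 2, room 3, room 4, room 5, room 6, room 7, room 8, room 9}, which has 9 elements.
Since |N(S)| = 9 ≥ |S| = 8, Hall's condition holds for this subset.

9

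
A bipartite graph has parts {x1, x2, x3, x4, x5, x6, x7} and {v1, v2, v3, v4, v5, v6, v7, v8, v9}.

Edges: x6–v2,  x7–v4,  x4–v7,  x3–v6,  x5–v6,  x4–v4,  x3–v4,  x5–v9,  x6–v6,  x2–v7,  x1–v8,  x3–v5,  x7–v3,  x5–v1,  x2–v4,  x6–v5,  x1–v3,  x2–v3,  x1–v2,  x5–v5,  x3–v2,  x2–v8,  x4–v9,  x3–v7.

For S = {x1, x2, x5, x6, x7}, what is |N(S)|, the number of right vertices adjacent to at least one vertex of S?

9

The union of neighbours of {x1, x2, x5, x6, x7} is {v1, v2, v3, v4, v5, v6, v7, v8, v9}, which has 9 elements.
Since |N(S)| = 9 ≥ |S| = 5, Hall's condition holds for this subset.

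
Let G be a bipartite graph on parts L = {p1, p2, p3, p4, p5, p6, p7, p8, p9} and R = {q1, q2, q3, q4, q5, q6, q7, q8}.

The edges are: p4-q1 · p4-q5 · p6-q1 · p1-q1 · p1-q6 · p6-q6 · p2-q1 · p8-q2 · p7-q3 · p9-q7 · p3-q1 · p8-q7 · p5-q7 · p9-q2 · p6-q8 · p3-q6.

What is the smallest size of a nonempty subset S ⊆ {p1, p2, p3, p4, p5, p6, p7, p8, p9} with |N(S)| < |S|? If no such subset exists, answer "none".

3

Take S = {p1, p2, p3}. Its neighbourhood is {q1, q6}, so |N(S)| = 2 < |S| = 3.
Every subset of size less than 3 has at least as many neighbours as members, so 3 is the minimum.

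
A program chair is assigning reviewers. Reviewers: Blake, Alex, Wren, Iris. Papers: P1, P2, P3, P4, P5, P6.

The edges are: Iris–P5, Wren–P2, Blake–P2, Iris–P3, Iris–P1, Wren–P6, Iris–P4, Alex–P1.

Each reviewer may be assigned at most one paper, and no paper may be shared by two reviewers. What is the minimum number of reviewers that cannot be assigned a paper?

0

For example, pair Blake-P2, Alex-P1, Wren-P6, Iris-P5.
This saturates every reviewer, so 4 is the maximum.
That matches 4 of the 4, leaving 0 unmatched; no matching can do better.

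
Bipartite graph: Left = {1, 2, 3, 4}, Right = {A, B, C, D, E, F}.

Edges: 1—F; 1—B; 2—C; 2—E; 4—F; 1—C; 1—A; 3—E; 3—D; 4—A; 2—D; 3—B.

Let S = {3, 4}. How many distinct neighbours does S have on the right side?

5

The union of neighbours of {3, 4} is {A, B, D, E, F}, which has 5 elements.
Since |N(S)| = 5 ≥ |S| = 2, Hall's condition holds for this subset.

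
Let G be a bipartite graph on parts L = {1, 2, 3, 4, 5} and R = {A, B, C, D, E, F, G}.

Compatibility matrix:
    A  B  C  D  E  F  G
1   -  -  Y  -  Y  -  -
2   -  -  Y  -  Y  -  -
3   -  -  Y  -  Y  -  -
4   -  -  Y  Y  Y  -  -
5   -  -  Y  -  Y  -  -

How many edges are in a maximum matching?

For example, pair 1-C, 2-E, 4-D.
The set {1, 2, 3, 5} has only 2 neighbours ({C, E}), so by Hall's theorem at most 3 of the 5 left vertices can be matched.

3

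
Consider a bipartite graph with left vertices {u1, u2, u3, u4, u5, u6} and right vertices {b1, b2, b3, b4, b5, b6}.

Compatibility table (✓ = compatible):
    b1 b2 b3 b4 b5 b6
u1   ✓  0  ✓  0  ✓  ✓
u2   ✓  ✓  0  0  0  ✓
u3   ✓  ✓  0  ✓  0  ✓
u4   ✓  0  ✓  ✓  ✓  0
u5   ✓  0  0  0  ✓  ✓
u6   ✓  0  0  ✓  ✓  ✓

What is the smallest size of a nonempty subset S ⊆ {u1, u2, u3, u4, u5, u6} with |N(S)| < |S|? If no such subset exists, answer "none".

A matching saturating every left vertex exists, for instance u1→b3, u2→b1, u3→b2, u4→b4, u5→b6, u6→b5.
By Hall's marriage theorem, this means |N(S)| ≥ |S| for every subset S, so no violating subset exists.

none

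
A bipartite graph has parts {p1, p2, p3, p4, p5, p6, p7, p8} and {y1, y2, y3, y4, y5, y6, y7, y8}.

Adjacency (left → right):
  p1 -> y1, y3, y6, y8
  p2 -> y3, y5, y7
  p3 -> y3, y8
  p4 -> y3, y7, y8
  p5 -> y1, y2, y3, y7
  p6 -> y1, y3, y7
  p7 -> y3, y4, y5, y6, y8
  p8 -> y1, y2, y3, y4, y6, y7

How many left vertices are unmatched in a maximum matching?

For example, pair p1-y3, p2-y5, p3-y8, p4-y7, p5-y2, p6-y1, p7-y4, p8-y6.
This saturates every left vertex, so 8 is the maximum.
That matches 8 of the 8, leaving 0 unmatched; no matching can do better.

0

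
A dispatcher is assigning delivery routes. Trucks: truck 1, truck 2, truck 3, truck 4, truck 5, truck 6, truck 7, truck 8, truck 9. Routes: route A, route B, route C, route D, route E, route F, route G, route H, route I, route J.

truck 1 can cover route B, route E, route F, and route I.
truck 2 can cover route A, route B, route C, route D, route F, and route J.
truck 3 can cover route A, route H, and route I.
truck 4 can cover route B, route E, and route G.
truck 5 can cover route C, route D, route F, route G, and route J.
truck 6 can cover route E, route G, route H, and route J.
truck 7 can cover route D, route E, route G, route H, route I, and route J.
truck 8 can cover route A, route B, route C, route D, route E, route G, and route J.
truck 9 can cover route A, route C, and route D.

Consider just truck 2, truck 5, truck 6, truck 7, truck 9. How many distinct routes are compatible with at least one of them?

The union of neighbours of {truck 2, truck 5, truck 6, truck 7, truck 9} is {route A, route B, route C, route D, route E, route F, route G, route H, route I, route J}, which has 10 elements.
Since |N(S)| = 10 ≥ |S| = 5, Hall's condition holds for this subset.

10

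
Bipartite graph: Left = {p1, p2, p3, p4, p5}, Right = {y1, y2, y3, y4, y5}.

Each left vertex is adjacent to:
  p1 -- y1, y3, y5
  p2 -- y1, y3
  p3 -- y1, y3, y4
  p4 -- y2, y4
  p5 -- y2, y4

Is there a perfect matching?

Yes

For example, pair p1–y5, p2–y1, p3–y3, p4–y4, p5–y2.
All 5 left vertices are covered.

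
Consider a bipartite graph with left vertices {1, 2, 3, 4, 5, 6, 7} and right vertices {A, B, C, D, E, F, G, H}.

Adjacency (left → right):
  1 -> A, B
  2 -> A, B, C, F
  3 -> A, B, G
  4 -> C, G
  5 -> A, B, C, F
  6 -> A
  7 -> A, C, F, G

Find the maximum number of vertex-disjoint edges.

5

For example, pair 1→A, 2→F, 3→G, 4→C, 5→B.
The set {1, 2, 3, 4, 5, 6, 7} has only 5 neighbours ({A, B, C, F, G}), so by Hall's theorem at most 5 of the 7 left vertices can be matched.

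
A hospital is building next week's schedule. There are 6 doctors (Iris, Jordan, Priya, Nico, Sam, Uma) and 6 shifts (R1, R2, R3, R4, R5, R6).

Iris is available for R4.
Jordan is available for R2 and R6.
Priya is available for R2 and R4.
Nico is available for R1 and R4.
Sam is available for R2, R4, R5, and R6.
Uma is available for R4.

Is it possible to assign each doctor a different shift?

No

The set {Iris, Uma} has only 1 neighbour ({R4}), so by Hall's theorem at most 5 of the 6 doctors can be matched.
Hence no matching covers every doctor.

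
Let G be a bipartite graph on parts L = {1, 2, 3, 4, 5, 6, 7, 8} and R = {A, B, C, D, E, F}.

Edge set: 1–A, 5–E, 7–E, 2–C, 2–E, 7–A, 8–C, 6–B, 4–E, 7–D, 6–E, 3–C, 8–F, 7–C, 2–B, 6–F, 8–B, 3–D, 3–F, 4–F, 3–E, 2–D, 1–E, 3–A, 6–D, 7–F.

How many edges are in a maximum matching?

One maximum matching: 1→A, 2→C, 3→D, 4→F, 5→E, 6→B.
The set {1, 2, 3, 4, 5, 6, 7, 8} has only 6 neighbours ({A, B, C, D, E, F}), so by Hall's theorem at most 6 of the 8 left vertices can be matched.

6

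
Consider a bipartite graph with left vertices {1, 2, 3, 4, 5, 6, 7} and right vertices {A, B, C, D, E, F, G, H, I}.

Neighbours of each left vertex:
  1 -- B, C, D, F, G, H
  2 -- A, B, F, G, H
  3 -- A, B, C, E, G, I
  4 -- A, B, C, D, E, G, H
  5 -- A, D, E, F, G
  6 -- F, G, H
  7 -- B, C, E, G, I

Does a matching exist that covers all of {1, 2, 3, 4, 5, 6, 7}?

For example, pair 1→D, 2→H, 3→B, 4→E, 5→A, 6→F, 7→G.
All 7 left vertices are covered.

Yes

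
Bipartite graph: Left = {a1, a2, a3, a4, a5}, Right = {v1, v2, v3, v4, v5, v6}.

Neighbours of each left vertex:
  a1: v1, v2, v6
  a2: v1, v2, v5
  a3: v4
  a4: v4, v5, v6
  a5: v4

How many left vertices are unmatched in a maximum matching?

1

One maximum matching: a1→v1, a2→v2, a3→v4, a4→v6.
The set {a3, a5} has only 1 neighbour ({v4}), so by Hall's theorem at most 4 of the 5 left vertices can be matched.
That matches 4 of the 5, leaving 1 unmatched; no matching can do better.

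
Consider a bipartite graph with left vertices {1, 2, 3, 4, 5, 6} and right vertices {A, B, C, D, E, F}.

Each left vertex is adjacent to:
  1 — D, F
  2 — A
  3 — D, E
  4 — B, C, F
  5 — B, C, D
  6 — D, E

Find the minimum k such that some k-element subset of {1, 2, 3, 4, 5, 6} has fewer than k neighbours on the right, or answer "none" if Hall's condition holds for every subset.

none

A matching saturating every left vertex exists, for instance 1→F, 2→A, 3→D, 4→B, 5→C, 6→E.
By Hall's marriage theorem, this means |N(S)| ≥ |S| for every subset S, so no violating subset exists.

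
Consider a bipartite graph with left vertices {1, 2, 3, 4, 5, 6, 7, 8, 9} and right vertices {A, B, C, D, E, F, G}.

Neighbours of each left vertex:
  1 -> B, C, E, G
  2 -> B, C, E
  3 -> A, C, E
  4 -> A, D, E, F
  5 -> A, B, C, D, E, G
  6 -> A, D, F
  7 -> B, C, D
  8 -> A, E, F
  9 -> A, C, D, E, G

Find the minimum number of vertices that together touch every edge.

{A, B, C, D, E, F, G} is a vertex cover of size 7: every edge has an endpoint in this set.
No smaller cover exists because 1–E, 2–C, 3–A, 4–D, 5–G, 6–F, 7–B is a matching of size 7, and a cover must include an endpoint of each of these disjoint edges (König's theorem).

7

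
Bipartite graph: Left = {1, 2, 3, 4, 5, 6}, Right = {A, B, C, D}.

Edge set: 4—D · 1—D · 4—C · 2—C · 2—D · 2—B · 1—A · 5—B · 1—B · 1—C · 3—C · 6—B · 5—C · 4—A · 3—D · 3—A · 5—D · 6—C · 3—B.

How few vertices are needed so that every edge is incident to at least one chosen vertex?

4

A maximum matching has 4 edges (e.g. 1–A, 2–B, 3–D, 4–C).
By König's theorem the minimum vertex cover has the same size. One such cover is {A, B, C, D}.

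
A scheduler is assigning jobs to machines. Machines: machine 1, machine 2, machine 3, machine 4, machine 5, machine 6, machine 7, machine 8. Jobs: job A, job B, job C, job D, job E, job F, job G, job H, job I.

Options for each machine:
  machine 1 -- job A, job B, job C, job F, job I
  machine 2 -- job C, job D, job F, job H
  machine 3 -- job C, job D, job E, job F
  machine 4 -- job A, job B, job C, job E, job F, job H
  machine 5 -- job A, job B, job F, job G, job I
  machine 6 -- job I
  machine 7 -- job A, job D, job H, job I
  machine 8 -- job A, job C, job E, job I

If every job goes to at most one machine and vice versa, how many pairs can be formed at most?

8

A valid assignment of size 8: machine 1–job C, machine 2–job D, machine 3–job E, machine 4–job F, machine 5–job B, machine 6–job I, machine 7–job H, machine 8–job A.
This saturates every machine, so 8 is the maximum.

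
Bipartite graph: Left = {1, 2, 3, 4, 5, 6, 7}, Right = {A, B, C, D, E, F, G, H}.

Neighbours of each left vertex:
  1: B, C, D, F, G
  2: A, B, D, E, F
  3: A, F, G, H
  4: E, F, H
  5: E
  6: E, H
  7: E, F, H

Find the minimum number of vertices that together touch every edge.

6

A maximum matching has 6 edges (e.g. 1–B, 2–A, 3–G, 4–F, 5–E, 6–H).
By König's theorem the minimum vertex cover has the same size. One such cover is {1, 2, 3, E, F, H}.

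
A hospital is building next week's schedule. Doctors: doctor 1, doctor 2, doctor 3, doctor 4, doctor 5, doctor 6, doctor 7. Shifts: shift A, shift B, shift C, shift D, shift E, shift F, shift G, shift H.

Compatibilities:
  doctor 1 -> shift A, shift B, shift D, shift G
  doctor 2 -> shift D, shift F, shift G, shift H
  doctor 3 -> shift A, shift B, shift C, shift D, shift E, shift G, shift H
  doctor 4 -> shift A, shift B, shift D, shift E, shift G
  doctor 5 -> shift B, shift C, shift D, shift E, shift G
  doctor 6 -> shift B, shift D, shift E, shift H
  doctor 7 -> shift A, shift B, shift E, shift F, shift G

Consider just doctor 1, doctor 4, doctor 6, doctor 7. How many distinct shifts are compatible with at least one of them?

The union of neighbours of {doctor 1, doctor 4, doctor 6, doctor 7} is {shift A, shift B, shift D, shift E, shift F, shift G, shift H}, which has 7 elements.
Since |N(S)| = 7 ≥ |S| = 4, Hall's condition holds for this subset.

7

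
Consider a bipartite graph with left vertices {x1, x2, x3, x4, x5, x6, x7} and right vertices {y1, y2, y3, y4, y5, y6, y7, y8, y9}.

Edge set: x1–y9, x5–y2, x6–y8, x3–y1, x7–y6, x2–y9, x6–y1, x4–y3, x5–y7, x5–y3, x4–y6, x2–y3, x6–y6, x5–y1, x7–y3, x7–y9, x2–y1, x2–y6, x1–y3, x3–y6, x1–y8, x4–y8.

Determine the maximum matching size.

One maximum matching: x1→y9, x2→y3, x3→y6, x4→y8, x5→y2, x6→y1.
The set {x1, x2, x3, x4, x6, x7} has only 5 neighbours ({y1, y3, y6, y8, y9}), so by Hall's theorem at most 6 of the 7 left vertices can be matched.

6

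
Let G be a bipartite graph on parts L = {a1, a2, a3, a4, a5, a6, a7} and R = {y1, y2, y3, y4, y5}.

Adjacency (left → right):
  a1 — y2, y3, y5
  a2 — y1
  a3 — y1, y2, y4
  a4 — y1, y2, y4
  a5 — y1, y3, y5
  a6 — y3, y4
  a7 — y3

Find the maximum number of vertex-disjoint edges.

One maximum matching: a1–y5, a2–y1, a3–y4, a4–y2, a5–y3.
The set {a1, a2, a3, a4, a5, a6, a7} has only 5 neighbours ({y1, y2, y3, y4, y5}), so by Hall's theorem at most 5 of the 7 left vertices can be matched.

5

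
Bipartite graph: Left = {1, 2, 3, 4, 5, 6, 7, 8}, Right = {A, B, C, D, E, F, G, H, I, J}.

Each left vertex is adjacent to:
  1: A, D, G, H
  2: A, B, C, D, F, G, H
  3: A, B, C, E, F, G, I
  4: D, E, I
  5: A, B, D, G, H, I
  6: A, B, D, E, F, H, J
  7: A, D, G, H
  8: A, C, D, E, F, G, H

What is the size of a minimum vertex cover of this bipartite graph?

The 8 edges 1–H, 2–F, 3–A, 4–E, 5–B, 6–J, 7–D, 8–G form a matching, so any vertex cover needs at least 8 vertices (one per matched edge).
Conversely {1, 2, 3, 4, 5, 6, 7, 8} meets every edge and has exactly 8 vertices, so 8 is optimal.

8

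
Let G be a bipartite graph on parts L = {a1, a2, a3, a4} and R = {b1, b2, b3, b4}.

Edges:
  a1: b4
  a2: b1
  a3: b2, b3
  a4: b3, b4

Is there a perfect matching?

One maximum matching: a1-b4, a2-b1, a3-b2, a4-b3.
Every left vertex is matched, so this is a perfect matching.

Yes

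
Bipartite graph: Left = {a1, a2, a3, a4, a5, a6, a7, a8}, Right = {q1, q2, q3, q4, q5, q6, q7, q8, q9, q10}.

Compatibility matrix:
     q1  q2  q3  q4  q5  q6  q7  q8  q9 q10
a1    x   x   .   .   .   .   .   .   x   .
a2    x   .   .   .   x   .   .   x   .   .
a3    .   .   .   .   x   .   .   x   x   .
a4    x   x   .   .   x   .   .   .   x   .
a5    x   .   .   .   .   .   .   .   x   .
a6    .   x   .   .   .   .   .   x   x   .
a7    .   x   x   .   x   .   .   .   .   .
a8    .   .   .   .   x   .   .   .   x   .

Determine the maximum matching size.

One maximum matching: a1–q2, a2–q1, a3–q8, a4–q5, a5–q9, a7–q3.
The set {a1, a2, a3, a4, a5, a6, a8} has only 5 neighbours ({q1, q2, q5, q8, q9}), so by Hall's theorem at most 6 of the 8 left vertices can be matched.

6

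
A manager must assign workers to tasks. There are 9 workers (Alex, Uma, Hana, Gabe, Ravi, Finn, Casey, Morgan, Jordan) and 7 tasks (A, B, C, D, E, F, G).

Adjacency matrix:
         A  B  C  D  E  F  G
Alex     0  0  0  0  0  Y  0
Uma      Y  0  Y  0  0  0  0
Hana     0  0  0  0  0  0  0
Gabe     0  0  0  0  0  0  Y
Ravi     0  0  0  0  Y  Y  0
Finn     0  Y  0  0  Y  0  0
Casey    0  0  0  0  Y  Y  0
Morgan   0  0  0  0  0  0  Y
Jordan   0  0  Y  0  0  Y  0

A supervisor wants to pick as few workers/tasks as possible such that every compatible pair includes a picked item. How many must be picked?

6

The 6 edges Alex–F, Uma–A, Gabe–G, Ravi–E, Finn–B, Jordan–C form a matching, so any vertex cover needs at least 6 vertices (one per matched edge).
Conversely {Uma, Finn, Jordan, E, F, G} meets every edge and has exactly 6 vertices, so 6 is optimal.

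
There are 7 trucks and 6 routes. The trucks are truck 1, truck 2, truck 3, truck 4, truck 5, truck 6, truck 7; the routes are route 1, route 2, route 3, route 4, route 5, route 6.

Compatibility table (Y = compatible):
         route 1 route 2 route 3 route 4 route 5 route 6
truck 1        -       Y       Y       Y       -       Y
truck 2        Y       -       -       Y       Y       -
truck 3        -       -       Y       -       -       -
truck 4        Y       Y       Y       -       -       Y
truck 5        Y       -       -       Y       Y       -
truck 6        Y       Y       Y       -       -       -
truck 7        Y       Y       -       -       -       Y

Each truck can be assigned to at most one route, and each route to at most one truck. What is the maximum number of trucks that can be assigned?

For example, pair truck 1→route 4, truck 2→route 5, truck 3→route 3, truck 4→route 6, truck 5→route 1, truck 6→route 2.
The set {truck 1, truck 2, truck 3, truck 4, truck 5, truck 6, truck 7} has only 6 neighbours ({route 1, route 2, route 3, route 4, route 5, route 6}), so by Hall's theorem at most 6 of the 7 trucks can be matched.

6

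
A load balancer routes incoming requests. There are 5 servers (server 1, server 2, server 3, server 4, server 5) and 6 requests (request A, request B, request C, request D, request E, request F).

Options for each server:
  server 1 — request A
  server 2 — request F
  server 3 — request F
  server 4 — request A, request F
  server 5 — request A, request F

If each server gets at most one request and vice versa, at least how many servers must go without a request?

3

One maximum matching: server 1–request A, server 2–request F.
The set {server 1, server 2, server 3, server 4, server 5} has only 2 neighbours ({request A, request F}), so by Hall's theorem at most 2 of the 5 servers can be matched.
That matches 2 of the 5, leaving 3 unmatched; no matching can do better.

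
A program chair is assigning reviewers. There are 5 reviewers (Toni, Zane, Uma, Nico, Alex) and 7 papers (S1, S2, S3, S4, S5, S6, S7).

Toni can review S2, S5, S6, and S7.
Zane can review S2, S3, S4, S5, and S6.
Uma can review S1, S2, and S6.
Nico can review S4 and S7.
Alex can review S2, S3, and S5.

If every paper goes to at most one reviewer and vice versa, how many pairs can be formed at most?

One maximum matching: Toni–S7, Zane–S3, Uma–S6, Nico–S4, Alex–S2.
This saturates every reviewer, so 5 is the maximum.

5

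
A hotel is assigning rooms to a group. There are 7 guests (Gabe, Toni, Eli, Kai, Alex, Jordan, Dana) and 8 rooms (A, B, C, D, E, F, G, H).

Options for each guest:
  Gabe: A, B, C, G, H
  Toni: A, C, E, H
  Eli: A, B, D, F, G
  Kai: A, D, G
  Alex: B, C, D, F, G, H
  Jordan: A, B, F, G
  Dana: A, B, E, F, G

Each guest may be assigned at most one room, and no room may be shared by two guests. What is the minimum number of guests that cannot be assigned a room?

0

One maximum matching: Gabe–A, Toni–E, Eli–B, Kai–D, Alex–H, Jordan–F, Dana–G.
This saturates every guest, so 7 is the maximum.
That matches 7 of the 7, leaving 0 unmatched; no matching can do better.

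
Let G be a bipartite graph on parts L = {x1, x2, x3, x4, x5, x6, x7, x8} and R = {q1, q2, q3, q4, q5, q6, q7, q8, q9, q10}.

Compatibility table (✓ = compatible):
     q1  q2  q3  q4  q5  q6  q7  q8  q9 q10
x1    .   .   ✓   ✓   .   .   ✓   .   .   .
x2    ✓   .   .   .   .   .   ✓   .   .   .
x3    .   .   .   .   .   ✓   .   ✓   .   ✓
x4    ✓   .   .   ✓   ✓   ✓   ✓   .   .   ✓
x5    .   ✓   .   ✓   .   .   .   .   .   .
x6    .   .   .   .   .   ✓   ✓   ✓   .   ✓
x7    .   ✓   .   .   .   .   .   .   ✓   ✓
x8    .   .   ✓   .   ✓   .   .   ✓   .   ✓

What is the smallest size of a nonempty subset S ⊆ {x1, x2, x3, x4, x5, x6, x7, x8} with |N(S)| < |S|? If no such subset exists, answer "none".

A matching saturating every left vertex exists, for instance x1→q4, x2→q1, x3→q6, x4→q5, x5→q2, x6→q7, x7→q10, x8→q8.
By Hall's marriage theorem, this means |N(S)| ≥ |S| for every subset S, so no violating subset exists.

none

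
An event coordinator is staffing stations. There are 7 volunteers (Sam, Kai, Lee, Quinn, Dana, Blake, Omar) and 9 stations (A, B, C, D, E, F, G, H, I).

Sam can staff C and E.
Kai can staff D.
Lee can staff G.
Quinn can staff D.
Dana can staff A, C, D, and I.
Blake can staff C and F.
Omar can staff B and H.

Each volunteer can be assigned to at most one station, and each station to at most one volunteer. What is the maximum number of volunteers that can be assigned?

A valid assignment of size 6: Sam→E, Kai→D, Lee→G, Dana→I, Blake→F, Omar→B.
The set {Kai, Quinn} has only 1 neighbour ({D}), so by Hall's theorem at most 6 of the 7 volunteers can be matched.

6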